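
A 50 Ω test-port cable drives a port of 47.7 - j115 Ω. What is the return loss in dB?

Γ = (-2.3 − j115)/(97.7 − j115), |Γ| = 0.762
RL = −20·log₁₀|Γ| = −20·log₁₀(0.762)

RL ≈ 2.36 dB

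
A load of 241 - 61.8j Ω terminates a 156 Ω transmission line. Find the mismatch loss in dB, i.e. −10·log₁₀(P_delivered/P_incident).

mismatch loss ≈ 0.308 dB

Γ = (85 − j61.8)/(397 − j61.8), |Γ| = 0.262
|Γ|² = 0.0684, so P_del/P_inc = 1 − |Γ|² = 0.932
ML = −10·log₁₀(1 − |Γ|²)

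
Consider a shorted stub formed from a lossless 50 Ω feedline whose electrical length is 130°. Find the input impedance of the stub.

Z_in ≈ −j59.6 Ω

tan(βl) = -1.19
For a shorted stub, Z_in = jZ_0·tan(βl)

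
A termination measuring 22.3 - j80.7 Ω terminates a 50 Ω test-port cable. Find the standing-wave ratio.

Γ = (Z_L − Z_0)/(Z_L + Z_0) = (-27.7 − j80.7)/(72.3 − j80.7)
|Γ| = 85.3/108 = 0.787
VSWR = (1 + |Γ|)/(1 − |Γ|) = 1.79/0.213

VSWR ≈ 8.41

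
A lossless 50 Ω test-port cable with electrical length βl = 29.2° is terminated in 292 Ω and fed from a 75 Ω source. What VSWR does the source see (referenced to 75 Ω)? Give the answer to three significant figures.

VSWR ≈ 5.08

tan(βl) = 0.559
Z_in = Z_0·(Z_L + jZ_0·tanβl)/(Z_0 + jZ_L·tanβl) = 32.9 − j79.4 Ω
Γ_s = (Z_in − Z_s)/(Z_in + Z_s) = (-42.1 − j79.4)/(108 − j79.4), |Γ_s| = 0.671
VSWR = (1 + |Γ_s|)/(1 − |Γ_s|)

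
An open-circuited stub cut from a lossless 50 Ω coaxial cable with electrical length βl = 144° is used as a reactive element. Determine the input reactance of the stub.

tan(βl) = -0.727
For an open-circuited stub, Z_in = −jZ_0·cot(βl) = −jZ_0/tan(βl)

X_in ≈ 68.8 Ω (inductive)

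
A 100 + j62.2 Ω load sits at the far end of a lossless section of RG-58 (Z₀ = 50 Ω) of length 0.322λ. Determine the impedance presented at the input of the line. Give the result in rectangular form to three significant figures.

Z_in ≈ 17.7 + j9.01 Ω

βl = 2π × 0.322 = 116°
tan(βl) = tan(116°) = -2.06
Z_in = Z_0·(Z_L + jZ_0·tanβl)/(Z_0 + jZ_L·tanβl)
     = 50·(100 − j40.7)/(178 − j206)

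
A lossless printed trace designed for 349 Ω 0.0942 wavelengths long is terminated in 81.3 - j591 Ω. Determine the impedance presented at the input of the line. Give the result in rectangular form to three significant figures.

βl = 2π × 0.0942 = 33.9°
tan(βl) = tan(33.9°) = 0.672
Z_in = Z_0·(Z_L + jZ_0·tanβl)/(Z_0 + jZ_L·tanβl)
     = 349·(81.3 − j356)/(746 + j54.7)

Z_in ≈ 25.7 − j169 Ω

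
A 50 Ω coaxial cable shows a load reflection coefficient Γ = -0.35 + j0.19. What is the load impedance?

Z_L ≈ 22.6 + j10.2 Ω

Z_L = Z_0·(1 + Γ)/(1 − Γ) = 50·(0.65 + j0.19)/(1.35 − j0.19)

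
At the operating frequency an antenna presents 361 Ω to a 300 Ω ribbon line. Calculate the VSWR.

Γ = (361 − 300)/(361 + 300) = 0.0923
VSWR = (1 + 0.0923)/(1 − 0.0923)

VSWR ≈ 1.2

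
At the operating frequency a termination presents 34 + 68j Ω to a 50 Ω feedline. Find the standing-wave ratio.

VSWR ≈ 4.66

Γ = (Z_L − Z_0)/(Z_L + Z_0) = (-16 + j68)/(84 + j68)
|Γ| = 69.9/108 = 0.646
VSWR = (1 + |Γ|)/(1 − |Γ|) = 1.65/0.354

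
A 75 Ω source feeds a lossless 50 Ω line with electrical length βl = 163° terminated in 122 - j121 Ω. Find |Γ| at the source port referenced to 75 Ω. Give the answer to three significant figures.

tan(βl) = -0.306
Z_in = Z_0·(Z_L + jZ_0·tanβl)/(Z_0 + jZ_L·tanβl) = 214 + j89 Ω
Γ_s = (Z_in − Z_s)/(Z_in + Z_s) = (139 + j89)/(289 + j89), |Γ_s| = 0.546

|Γ| ≈ 0.546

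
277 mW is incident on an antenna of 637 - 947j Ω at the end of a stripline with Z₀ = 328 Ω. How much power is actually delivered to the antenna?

P_delivered ≈ 127 mW

|Γ| = |(309 − j947)/(965 − j947)| = 0.737
|Γ|² = 0.543
P_refl = |Γ|²·P_inc = 150 mW, P_del = (1 − |Γ|²)·P_inc = 127 mW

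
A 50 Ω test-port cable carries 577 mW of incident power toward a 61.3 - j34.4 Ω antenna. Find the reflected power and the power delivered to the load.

P_reflected ≈ 55.7 mW; P_delivered ≈ 521 mW

|Γ| = |(11.3 − j34.4)/(111.3 − j34.4)| = 0.311
|Γ|² = 0.0966
P_refl = |Γ|²·P_inc = 55.7 mW, P_del = (1 − |Γ|²)·P_inc = 521 mW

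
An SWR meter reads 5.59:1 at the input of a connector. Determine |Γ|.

|Γ| ≈ 0.697

|Γ| = (S − 1)/(S + 1) = (5.59 − 1)/(5.59 + 1) = 4.59/6.59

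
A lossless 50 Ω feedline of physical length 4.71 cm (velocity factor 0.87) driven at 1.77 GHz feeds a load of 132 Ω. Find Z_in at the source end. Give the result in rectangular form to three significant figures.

λ = v/f = 0.87·c / 1.77 GHz = 0.147 m
βl = 2π·l/λ = 2π × 0.319 = 115°
tan(βl) = tan(115°) = -2.15
Z_in = Z_0·(Z_L + jZ_0·tanβl)/(Z_0 + jZ_L·tanβl)
     = 50·(132 − j107)/(50 − j283)

Z_in ≈ 22.4 + j19.4 Ω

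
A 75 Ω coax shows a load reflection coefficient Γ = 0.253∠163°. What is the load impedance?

Z_L ≈ 45.4 + j7.17 Ω

Z_L = Z_0·(1 + Γ)/(1 − Γ) = 75·(0.758 + j0.074)/(1.24 − j0.074)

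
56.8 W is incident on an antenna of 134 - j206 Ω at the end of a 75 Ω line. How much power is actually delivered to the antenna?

P_delivered ≈ 26.5 W

|Γ| = |(59 − j206)/(209 − j206)| = 0.73
|Γ|² = 0.533
P_refl = |Γ|²·P_inc = 30.3 W, P_del = (1 − |Γ|²)·P_inc = 26.5 W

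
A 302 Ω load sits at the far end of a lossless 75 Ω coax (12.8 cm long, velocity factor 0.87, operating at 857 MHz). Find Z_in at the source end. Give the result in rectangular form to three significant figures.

λ = v/f = 0.87·c / 857 MHz = 0.305 m
βl = 2π·l/λ = 2π × 0.42 = 151°
tan(βl) = tan(151°) = -0.547
Z_in = Z_0·(Z_L + jZ_0·tanβl)/(Z_0 + jZ_L·tanβl)
     = 75·(302 − j41.1)/(75 − j165)

Z_in ≈ 67 + j107 Ω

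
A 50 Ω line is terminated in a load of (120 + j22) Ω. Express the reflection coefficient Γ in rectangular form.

Γ ≈ 0.421 + j0.0749

Γ = (Z_L − Z_0)/(Z_L + Z_0) = (70 + j22)/(170 + j22)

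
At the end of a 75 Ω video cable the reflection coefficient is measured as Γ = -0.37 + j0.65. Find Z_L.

Z_L ≈ 14.4 + j42.4 Ω

Z_L = Z_0·(1 + Γ)/(1 − Γ) = 75·(0.63 + j0.65)/(1.37 − j0.65)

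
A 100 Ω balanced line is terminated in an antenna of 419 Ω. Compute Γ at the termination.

Γ = (Z_L − Z_0)/(Z_L + Z_0) = (419 − 100)/(419 + 100) = 319/519

Γ = 0.615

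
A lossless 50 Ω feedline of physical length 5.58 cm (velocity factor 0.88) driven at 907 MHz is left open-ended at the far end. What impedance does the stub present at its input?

λ = v/f = 0.88·c / 907 MHz = 0.291 m
βl = 2π·l/λ = 2π × 0.192 = 69°
tan(βl) = 2.61
For an open-ended stub, Z_in = −jZ_0·cot(βl) = −jZ_0/tan(βl)

Z_in ≈ −j19.2 Ω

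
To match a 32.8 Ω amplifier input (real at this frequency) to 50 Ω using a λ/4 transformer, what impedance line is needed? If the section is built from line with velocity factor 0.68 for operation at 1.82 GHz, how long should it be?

Z_qwt ≈ 40.5 Ω; length ≈ 2.8 cm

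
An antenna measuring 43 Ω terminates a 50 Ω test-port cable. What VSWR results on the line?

VSWR ≈ 1.16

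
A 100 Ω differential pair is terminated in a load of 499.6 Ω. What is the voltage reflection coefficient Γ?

Γ = (Z_L − Z_0)/(Z_L + Z_0) = (499.6 − 100)/(499.6 + 100) = 399.6/599.6

Γ = 0.666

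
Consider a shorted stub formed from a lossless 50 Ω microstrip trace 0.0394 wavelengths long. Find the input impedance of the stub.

Z_in ≈ +j12.6 Ω

βl = 2π × 0.0394 = 14.2°
tan(βl) = 0.253
For a shorted stub, Z_in = jZ_0·tan(βl)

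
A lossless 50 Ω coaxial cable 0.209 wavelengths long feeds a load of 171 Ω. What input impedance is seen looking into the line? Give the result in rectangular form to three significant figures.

Z_in ≈ 15.5 − j12 Ω

βl = 2π × 0.209 = 75.2°
tan(βl) = tan(75.2°) = 3.8
Z_in = Z_0·(Z_L + jZ_0·tanβl)/(Z_0 + jZ_L·tanβl)
     = 50·(171 + j190)/(50 + j649)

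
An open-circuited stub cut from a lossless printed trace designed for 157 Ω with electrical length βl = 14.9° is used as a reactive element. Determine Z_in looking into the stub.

tan(βl) = 0.266
For an open-circuited stub, Z_in = −jZ_0·cot(βl) = −jZ_0/tan(βl)

Z_in ≈ −j590 Ω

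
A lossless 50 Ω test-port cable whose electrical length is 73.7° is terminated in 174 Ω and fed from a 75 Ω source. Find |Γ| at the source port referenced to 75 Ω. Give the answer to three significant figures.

tan(βl) = 3.42
Z_in = Z_0·(Z_L + jZ_0·tanβl)/(Z_0 + jZ_L·tanβl) = 15.5 − j13.3 Ω
Γ_s = (Z_in − Z_s)/(Z_in + Z_s) = (-59.5 − j13.3)/(90.5 − j13.3), |Γ_s| = 0.667

|Γ| ≈ 0.667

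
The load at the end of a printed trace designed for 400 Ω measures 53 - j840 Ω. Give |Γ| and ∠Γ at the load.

Γ ≈ 0.952 ∠ -50.8°

Γ = (Z_L − Z_0)/(Z_L + Z_0) = (-347 − j840)/(453 − j840)
|Γ| = 909/954 = 0.952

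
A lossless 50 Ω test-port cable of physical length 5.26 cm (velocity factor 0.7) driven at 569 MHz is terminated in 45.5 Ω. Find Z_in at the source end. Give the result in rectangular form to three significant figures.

Z_in ≈ 50.8 + j4.68 Ω

λ = v/f = 0.7·c / 569 MHz = 0.369 m
βl = 2π·l/λ = 2π × 0.143 = 51.3°
tan(βl) = tan(51.3°) = 1.25
Z_in = Z_0·(Z_L + jZ_0·tanβl)/(Z_0 + jZ_L·tanβl)
     = 50·(45.5 + j62.4)/(50 + j56.8)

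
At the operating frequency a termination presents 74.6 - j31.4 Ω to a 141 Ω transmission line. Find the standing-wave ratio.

Γ = (Z_L − Z_0)/(Z_L + Z_0) = (-66.4 − j31.4)/(215.6 − j31.4)
|Γ| = 73.5/218 = 0.337
VSWR = (1 + |Γ|)/(1 − |Γ|) = 1.34/0.663

VSWR ≈ 2.02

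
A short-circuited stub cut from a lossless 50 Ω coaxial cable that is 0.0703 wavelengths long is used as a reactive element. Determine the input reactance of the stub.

βl = 2π × 0.0703 = 25.3°
tan(βl) = 0.473
For a short-circuited stub, Z_in = jZ_0·tan(βl)

X_in ≈ 23.6 Ω (inductive)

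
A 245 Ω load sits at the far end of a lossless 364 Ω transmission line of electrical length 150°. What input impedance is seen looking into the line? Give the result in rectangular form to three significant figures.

tan(βl) = tan(150°) = -0.577
Z_in = Z_0·(Z_L + jZ_0·tanβl)/(Z_0 + jZ_L·tanβl)
     = 364·(245 − j210)/(364 − j141)

Z_in ≈ 284 − j99.9 Ω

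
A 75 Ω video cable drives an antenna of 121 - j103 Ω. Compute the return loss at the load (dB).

RL ≈ 5.86 dB

Γ = (46 − j103)/(196 − j103), |Γ| = 0.509
RL = −20·log₁₀|Γ| = −20·log₁₀(0.509)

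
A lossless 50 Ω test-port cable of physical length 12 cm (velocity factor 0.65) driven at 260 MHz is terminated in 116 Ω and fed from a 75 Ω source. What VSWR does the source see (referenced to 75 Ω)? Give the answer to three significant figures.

λ = v/f = 0.65·c / 260 MHz = 0.75 m
βl = 2π·l/λ = 2π × 0.16 = 57.6°
tan(βl) = 1.58
Z_in = Z_0·(Z_L + jZ_0·tanβl)/(Z_0 + jZ_L·tanβl) = 28.1 − j24 Ω
Γ_s = (Z_in − Z_s)/(Z_in + Z_s) = (-46.9 − j24)/(103 − j24), |Γ_s| = 0.497
VSWR = (1 + |Γ_s|)/(1 − |Γ_s|)

VSWR ≈ 2.98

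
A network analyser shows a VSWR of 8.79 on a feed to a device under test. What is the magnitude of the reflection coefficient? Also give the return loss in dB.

|Γ| ≈ 0.796; return loss ≈ 1.98 dB

|Γ| = (S − 1)/(S + 1) = (8.79 − 1)/(8.79 + 1) = 7.79/9.79
RL = −20·log₁₀|Γ| = −20·log₁₀(0.796)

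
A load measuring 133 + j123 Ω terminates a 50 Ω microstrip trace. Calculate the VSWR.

Γ = (Z_L − Z_0)/(Z_L + Z_0) = (83 + j123)/(183 + j123)
|Γ| = 148/220 = 0.673
VSWR = (1 + |Γ|)/(1 − |Γ|) = 1.67/0.327

VSWR ≈ 5.12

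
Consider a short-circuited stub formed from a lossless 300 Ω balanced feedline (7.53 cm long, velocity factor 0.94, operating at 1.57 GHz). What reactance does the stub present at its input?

λ = v/f = 0.94·c / 1.57 GHz = 0.18 m
βl = 2π·l/λ = 2π × 0.419 = 151°
tan(βl) = -0.556
For a short-circuited stub, Z_in = jZ_0·tan(βl)

X_in ≈ -167 Ω (capacitive)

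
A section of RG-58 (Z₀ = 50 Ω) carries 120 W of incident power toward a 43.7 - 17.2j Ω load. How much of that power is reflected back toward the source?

|Γ| = |(-6.3 − j17.2)/(93.7 − j17.2)| = 0.192
|Γ|² = 0.037
P_refl = |Γ|²·P_inc = 4.44 W, P_del = (1 − |Γ|²)·P_inc = 116 W

P_reflected ≈ 4.44 W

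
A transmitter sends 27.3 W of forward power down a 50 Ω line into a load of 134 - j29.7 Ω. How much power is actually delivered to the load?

P_delivered ≈ 21.1 W

|Γ| = |(84 − j29.7)/(184 − j29.7)| = 0.478
|Γ|² = 0.229
P_refl = |Γ|²·P_inc = 6.24 W, P_del = (1 − |Γ|²)·P_inc = 21.1 W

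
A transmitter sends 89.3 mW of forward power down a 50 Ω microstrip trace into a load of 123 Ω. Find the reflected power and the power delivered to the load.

Γ = (123 − 50)/(123 + 50) = 0.422
|Γ|² = 0.178
P_refl = |Γ|²·P_inc = 15.9 mW, P_del = (1 − |Γ|²)·P_inc = 73.4 mW

P_reflected ≈ 15.9 mW; P_delivered ≈ 73.4 mW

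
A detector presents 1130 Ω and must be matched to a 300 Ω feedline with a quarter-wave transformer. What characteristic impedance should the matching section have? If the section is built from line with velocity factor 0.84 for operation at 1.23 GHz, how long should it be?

Z_qwt ≈ 582 Ω; length ≈ 5.12 cm

Z_qwt = √(Z_0·R_L) = √(300 × 1130) = √339000
λ = 0.84·c/f = 0.205 m, so l = λ/4 = 0.0512 m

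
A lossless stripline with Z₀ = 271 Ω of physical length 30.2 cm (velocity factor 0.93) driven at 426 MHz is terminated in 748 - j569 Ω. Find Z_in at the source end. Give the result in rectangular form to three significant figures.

λ = v/f = 0.93·c / 426 MHz = 0.655 m
βl = 2π·l/λ = 2π × 0.461 = 166°
tan(βl) = tan(166°) = -0.249
Z_in = Z_0·(Z_L + jZ_0·tanβl)/(Z_0 + jZ_L·tanβl)
     = 271·(748 − j637)/(129 − j186)

Z_in ≈ 1130 + j302 Ω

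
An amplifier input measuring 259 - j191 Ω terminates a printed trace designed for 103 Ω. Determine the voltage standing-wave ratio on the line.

Γ = (Z_L − Z_0)/(Z_L + Z_0) = (156 − j191)/(362 − j191)
|Γ| = 247/409 = 0.603
VSWR = (1 + |Γ|)/(1 − |Γ|) = 1.6/0.397

VSWR ≈ 4.03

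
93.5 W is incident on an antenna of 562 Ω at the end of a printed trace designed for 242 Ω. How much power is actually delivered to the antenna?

Γ = (562 − 242)/(562 + 242) = 0.398
|Γ|² = 0.158
P_refl = |Γ|²·P_inc = 14.8 W, P_del = (1 − |Γ|²)·P_inc = 78.7 W

P_delivered ≈ 78.7 W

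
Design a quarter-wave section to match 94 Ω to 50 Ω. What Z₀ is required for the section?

Z_qwt = √(Z_0·R_L) = √(50 × 94) = √4700

Z_qwt ≈ 68.6 Ω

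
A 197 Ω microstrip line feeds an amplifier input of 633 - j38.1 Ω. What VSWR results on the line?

VSWR ≈ 3.23

Γ = (Z_L − Z_0)/(Z_L + Z_0) = (436 − j38.1)/(830 − j38.1)
|Γ| = 438/831 = 0.527
VSWR = (1 + |Γ|)/(1 − |Γ|) = 1.53/0.473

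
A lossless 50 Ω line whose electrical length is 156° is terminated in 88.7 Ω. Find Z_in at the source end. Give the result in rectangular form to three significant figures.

tan(βl) = tan(156°) = -0.445
Z_in = Z_0·(Z_L + jZ_0·tanβl)/(Z_0 + jZ_L·tanβl)
     = 50·(88.7 − j22.3)/(50 − j39.5)

Z_in ≈ 65.5 + j29.4 Ω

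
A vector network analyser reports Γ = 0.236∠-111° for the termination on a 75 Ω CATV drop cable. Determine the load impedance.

Z_L ≈ 57.8 − j27 Ω

Z_L = Z_0·(1 + Γ)/(1 − Γ) = 75·(0.915 − j0.22)/(1.08 + j0.22)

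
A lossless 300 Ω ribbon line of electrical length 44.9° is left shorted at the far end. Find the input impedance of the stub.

tan(βl) = 0.997
For a shorted stub, Z_in = jZ_0·tan(βl)

Z_in ≈ +j299 Ω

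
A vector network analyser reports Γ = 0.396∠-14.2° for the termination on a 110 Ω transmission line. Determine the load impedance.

Z_L = Z_0·(1 + Γ)/(1 − Γ) = 110·(1.38 − j0.0971)/(0.616 + j0.0971)

Z_L ≈ 238 − j54.9 Ω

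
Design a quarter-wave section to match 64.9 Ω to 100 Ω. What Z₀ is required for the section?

Z_qwt ≈ 80.6 Ω

Z_qwt = √(Z_0·R_L) = √(100 × 64.9) = √6490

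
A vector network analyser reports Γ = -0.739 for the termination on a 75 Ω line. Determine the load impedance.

Z_L = Z_0·(1 + Γ)/(1 − Γ) = 75·(0.261)/(1.74)

Z_L ≈ 11.3 Ω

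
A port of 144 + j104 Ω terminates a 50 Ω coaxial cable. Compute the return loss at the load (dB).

RL ≈ 3.92 dB

Γ = (94 + j104)/(194 + j104), |Γ| = 0.637
RL = −20·log₁₀|Γ| = −20·log₁₀(0.637)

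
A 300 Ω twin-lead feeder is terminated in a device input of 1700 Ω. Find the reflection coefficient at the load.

Γ = (Z_L − Z_0)/(Z_L + Z_0) = (1700 − 300)/(1700 + 300) = 1400/2000

Γ = 0.7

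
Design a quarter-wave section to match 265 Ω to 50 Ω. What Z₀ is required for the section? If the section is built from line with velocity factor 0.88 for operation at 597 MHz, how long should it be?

Z_qwt = √(Z_0·R_L) = √(50 × 265) = √13250
λ = 0.88·c/f = 0.442 m, so l = λ/4 = 0.111 m

Z_qwt ≈ 115 Ω; length ≈ 11.1 cm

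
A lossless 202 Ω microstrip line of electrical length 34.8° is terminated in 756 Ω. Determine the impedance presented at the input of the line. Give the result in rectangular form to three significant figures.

tan(βl) = tan(34.8°) = 0.695
Z_in = Z_0·(Z_L + jZ_0·tanβl)/(Z_0 + jZ_L·tanβl)
     = 202·(756 + j140)/(202 + j525)

Z_in ≈ 144 − j235 Ω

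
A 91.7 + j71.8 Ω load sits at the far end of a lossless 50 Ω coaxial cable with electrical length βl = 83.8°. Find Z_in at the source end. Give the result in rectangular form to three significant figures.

tan(βl) = tan(83.8°) = 9.21
Z_in = Z_0·(Z_L + jZ_0·tanβl)/(Z_0 + jZ_L·tanβl)
     = 50·(91.7 + j532)/(-611 + j844)

Z_in ≈ 18.1 − j18.5 Ω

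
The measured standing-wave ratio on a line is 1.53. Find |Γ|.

|Γ| = (S − 1)/(S + 1) = (1.53 − 1)/(1.53 + 1) = 0.53/2.53

|Γ| ≈ 0.209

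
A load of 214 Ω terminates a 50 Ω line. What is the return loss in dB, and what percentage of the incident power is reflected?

Γ = (214 − 50)/(214 + 50) = 0.621
RL = −20·log₁₀(0.621) = 4.14 dB
P_refl/P_inc = |Γ|² = 0.386

RL ≈ 4.14 dB; 38.6% of incident power reflected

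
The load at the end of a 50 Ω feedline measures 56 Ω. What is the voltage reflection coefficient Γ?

Γ = (Z_L − Z_0)/(Z_L + Z_0) = (56 − 50)/(56 + 50) = 6/106

Γ = 0.0566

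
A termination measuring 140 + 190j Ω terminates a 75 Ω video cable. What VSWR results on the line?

Γ = (Z_L − Z_0)/(Z_L + Z_0) = (65 + j190)/(215 + j190)
|Γ| = 201/287 = 0.7
VSWR = (1 + |Γ|)/(1 − |Γ|) = 1.7/0.3

VSWR ≈ 5.66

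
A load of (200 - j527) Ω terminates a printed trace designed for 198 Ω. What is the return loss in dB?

RL ≈ 1.96 dB

Γ = (2 − j527)/(398 − j527), |Γ| = 0.798
RL = −20·log₁₀|Γ| = −20·log₁₀(0.798)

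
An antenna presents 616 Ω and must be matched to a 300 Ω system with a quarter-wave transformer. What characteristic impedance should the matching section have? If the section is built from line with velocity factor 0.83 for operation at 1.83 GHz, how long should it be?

Z_qwt ≈ 430 Ω; length ≈ 3.4 cm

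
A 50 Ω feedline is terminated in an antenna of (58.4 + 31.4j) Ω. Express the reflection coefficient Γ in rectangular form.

Γ ≈ 0.149 + j0.247

Γ = (Z_L − Z_0)/(Z_L + Z_0) = (8.4 + j31.4)/(108.4 + j31.4)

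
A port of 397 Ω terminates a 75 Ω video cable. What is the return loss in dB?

Γ = (397 − 75)/(397 + 75) = 0.682
RL = −20·log₁₀|Γ| = −20·log₁₀(0.682)

RL ≈ 3.32 dB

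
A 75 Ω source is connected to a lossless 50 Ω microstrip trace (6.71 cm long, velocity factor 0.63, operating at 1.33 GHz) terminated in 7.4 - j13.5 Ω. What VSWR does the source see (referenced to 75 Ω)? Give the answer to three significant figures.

VSWR ≈ 9.79

λ = v/f = 0.63·c / 1.33 GHz = 0.142 m
βl = 2π·l/λ = 2π × 0.472 = 170°
tan(βl) = -0.177
Z_in = Z_0·(Z_L + jZ_0·tanβl)/(Z_0 + jZ_L·tanβl) = 8.41 − j23.2 Ω
Γ_s = (Z_in − Z_s)/(Z_in + Z_s) = (-66.6 − j23.2)/(83.4 − j23.2), |Γ_s| = 0.815
VSWR = (1 + |Γ_s|)/(1 − |Γ_s|)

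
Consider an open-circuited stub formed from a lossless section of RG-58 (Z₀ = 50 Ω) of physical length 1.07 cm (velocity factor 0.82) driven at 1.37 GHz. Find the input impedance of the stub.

Z_in ≈ −j127 Ω

λ = v/f = 0.82·c / 1.37 GHz = 0.18 m
βl = 2π·l/λ = 2π × 0.0596 = 21.5°
tan(βl) = 0.393
For an open-circuited stub, Z_in = −jZ_0·cot(βl) = −jZ_0/tan(βl)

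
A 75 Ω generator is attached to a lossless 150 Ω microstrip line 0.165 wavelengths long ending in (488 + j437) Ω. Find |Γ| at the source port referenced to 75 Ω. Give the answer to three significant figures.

|Γ| ≈ 0.741

βl = 2π × 0.165 = 59.4°
tan(βl) = 1.69
Z_in = Z_0·(Z_L + jZ_0·tanβl)/(Z_0 + jZ_L·tanβl) = 41.2 − j118 Ω
Γ_s = (Z_in − Z_s)/(Z_in + Z_s) = (-33.8 − j118)/(116 − j118), |Γ_s| = 0.741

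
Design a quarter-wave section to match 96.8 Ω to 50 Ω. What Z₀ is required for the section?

Z_qwt ≈ 69.6 Ω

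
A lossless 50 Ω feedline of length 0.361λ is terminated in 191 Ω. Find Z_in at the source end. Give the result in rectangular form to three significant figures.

Z_in ≈ 21.3 + j37.2 Ω

βl = 2π × 0.361 = 130°
tan(βl) = tan(130°) = -1.19
Z_in = Z_0·(Z_L + jZ_0·tanβl)/(Z_0 + jZ_L·tanβl)
     = 50·(191 − j59.7)/(50 − j228)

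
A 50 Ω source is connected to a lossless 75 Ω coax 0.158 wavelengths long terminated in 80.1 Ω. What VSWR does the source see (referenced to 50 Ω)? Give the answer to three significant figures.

VSWR ≈ 1.47

βl = 2π × 0.158 = 56.9°
tan(βl) = 1.53
Z_in = Z_0·(Z_L + jZ_0·tanβl)/(Z_0 + jZ_L·tanβl) = 72.9 − j4.39 Ω
Γ_s = (Z_in − Z_s)/(Z_in + Z_s) = (22.9 − j4.39)/(123 − j4.39), |Γ_s| = 0.19
VSWR = (1 + |Γ_s|)/(1 − |Γ_s|)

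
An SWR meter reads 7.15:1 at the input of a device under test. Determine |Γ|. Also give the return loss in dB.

|Γ| = (S − 1)/(S + 1) = (7.15 − 1)/(7.15 + 1) = 6.15/8.15
RL = −20·log₁₀|Γ| = −20·log₁₀(0.755)

|Γ| ≈ 0.755; return loss ≈ 2.45 dB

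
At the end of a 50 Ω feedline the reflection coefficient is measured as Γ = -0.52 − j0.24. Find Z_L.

Z_L = Z_0·(1 + Γ)/(1 − Γ) = 50·(0.48 − j0.24)/(1.52 + j0.24)

Z_L ≈ 14.2 − j10.1 Ω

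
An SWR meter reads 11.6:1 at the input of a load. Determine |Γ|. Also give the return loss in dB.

|Γ| = (S − 1)/(S + 1) = (11.6 − 1)/(11.6 + 1) = 10.6/12.6
RL = −20·log₁₀|Γ| = −20·log₁₀(0.841)

|Γ| ≈ 0.841; return loss ≈ 1.5 dB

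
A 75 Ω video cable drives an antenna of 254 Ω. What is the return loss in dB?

Γ = (254 − 75)/(254 + 75) = 0.544
RL = −20·log₁₀|Γ| = −20·log₁₀(0.544)

RL ≈ 5.29 dB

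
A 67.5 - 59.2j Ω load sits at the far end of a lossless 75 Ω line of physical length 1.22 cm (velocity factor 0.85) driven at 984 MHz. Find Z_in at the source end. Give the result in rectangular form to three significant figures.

λ = v/f = 0.85·c / 984 MHz = 0.259 m
βl = 2π·l/λ = 2π × 0.0471 = 16.9°
tan(βl) = tan(16.9°) = 0.305
Z_in = Z_0·(Z_L + jZ_0·tanβl)/(Z_0 + jZ_L·tanβl)
     = 75·(67.5 − j36.3)/(93 + j20.6)

Z_in ≈ 45.7 − j39.4 Ω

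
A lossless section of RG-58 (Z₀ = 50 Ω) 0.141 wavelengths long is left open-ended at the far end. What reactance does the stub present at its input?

βl = 2π × 0.141 = 50.8°
tan(βl) = 1.22
For an open-ended stub, Z_in = −jZ_0·cot(βl) = −jZ_0/tan(βl)

X_in ≈ -40.8 Ω (capacitive)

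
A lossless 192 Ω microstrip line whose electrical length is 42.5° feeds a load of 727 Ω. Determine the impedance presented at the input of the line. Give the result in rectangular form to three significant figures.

tan(βl) = tan(42.5°) = 0.916
Z_in = Z_0·(Z_L + jZ_0·tanβl)/(Z_0 + jZ_L·tanβl)
     = 192·(727 + j176)/(192 + j666)

Z_in ≈ 103 − j180 Ω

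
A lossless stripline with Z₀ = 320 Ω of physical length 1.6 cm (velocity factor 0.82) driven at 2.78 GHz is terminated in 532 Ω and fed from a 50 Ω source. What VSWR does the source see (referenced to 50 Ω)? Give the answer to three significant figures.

λ = v/f = 0.82·c / 2.78 GHz = 0.0885 m
βl = 2π·l/λ = 2π × 0.181 = 65.1°
tan(βl) = 2.15
Z_in = Z_0·(Z_L + jZ_0·tanβl)/(Z_0 + jZ_L·tanβl) = 217 − j88 Ω
Γ_s = (Z_in − Z_s)/(Z_in + Z_s) = (167 − j88)/(267 − j88), |Γ_s| = 0.671
VSWR = (1 + |Γ_s|)/(1 − |Γ_s|)

VSWR ≈ 5.09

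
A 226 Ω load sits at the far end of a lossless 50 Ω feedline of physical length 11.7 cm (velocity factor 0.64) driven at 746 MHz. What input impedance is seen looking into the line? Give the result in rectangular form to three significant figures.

Z_in ≈ 89 + j103 Ω

λ = v/f = 0.64·c / 746 MHz = 0.257 m
βl = 2π·l/λ = 2π × 0.455 = 164°
tan(βl) = tan(164°) = -0.293
Z_in = Z_0·(Z_L + jZ_0·tanβl)/(Z_0 + jZ_L·tanβl)
     = 50·(226 − j14.7)/(50 − j66.3)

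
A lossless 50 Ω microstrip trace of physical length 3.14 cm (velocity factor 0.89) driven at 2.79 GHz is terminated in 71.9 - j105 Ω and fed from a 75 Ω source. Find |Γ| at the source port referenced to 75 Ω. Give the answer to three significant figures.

λ = v/f = 0.89·c / 2.79 GHz = 0.0957 m
βl = 2π·l/λ = 2π × 0.328 = 118°
tan(βl) = -1.87
Z_in = Z_0·(Z_L + jZ_0·tanβl)/(Z_0 + jZ_L·tanβl) = 20.5 + j49 Ω
Γ_s = (Z_in − Z_s)/(Z_in + Z_s) = (-54.5 + j49)/(95.5 + j49), |Γ_s| = 0.683

|Γ| ≈ 0.683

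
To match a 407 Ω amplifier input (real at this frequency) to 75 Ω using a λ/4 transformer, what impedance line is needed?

Z_qwt = √(Z_0·R_L) = √(75 × 407) = √30520

Z_qwt ≈ 175 Ω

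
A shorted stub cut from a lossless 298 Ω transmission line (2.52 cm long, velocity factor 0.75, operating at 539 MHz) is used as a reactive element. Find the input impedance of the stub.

λ = v/f = 0.75·c / 539 MHz = 0.417 m
βl = 2π·l/λ = 2π × 0.0604 = 21.7°
tan(βl) = 0.399
For a shorted stub, Z_in = jZ_0·tan(βl)

Z_in ≈ +j119 Ω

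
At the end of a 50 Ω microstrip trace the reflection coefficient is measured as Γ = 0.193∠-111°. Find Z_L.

Z_L ≈ 40.9 − j15.3 Ω

Z_L = Z_0·(1 + Γ)/(1 − Γ) = 50·(0.931 − j0.18)/(1.07 + j0.18)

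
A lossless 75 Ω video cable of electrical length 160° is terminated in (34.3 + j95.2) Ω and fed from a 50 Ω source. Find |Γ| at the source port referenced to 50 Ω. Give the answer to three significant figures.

tan(βl) = -0.364
Z_in = Z_0·(Z_L + jZ_0·tanβl)/(Z_0 + jZ_L·tanβl) = 17.9 + j48.5 Ω
Γ_s = (Z_in − Z_s)/(Z_in + Z_s) = (-32.1 + j48.5)/(67.9 + j48.5), |Γ_s| = 0.696

|Γ| ≈ 0.696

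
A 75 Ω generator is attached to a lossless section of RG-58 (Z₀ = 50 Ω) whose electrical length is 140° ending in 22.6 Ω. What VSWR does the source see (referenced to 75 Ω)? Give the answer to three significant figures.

tan(βl) = -0.839
Z_in = Z_0·(Z_L + jZ_0·tanβl)/(Z_0 + jZ_L·tanβl) = 33.7 − j29.2 Ω
Γ_s = (Z_in − Z_s)/(Z_in + Z_s) = (-41.3 − j29.2)/(109 − j29.2), |Γ_s| = 0.45
VSWR = (1 + |Γ_s|)/(1 − |Γ_s|)

VSWR ≈ 2.63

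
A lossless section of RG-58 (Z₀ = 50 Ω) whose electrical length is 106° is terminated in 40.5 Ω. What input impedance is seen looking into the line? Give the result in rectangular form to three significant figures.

Z_in ≈ 59.4 − j6.68 Ω

tan(βl) = tan(106°) = -3.49
Z_in = Z_0·(Z_L + jZ_0·tanβl)/(Z_0 + jZ_L·tanβl)
     = 50·(40.5 − j174)/(50 − j141)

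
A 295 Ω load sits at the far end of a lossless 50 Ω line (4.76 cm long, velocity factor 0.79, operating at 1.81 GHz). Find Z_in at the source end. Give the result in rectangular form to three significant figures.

Z_in ≈ 14.5 + j41.1 Ω

λ = v/f = 0.79·c / 1.81 GHz = 0.131 m
βl = 2π·l/λ = 2π × 0.364 = 131°
tan(βl) = tan(131°) = -1.16
Z_in = Z_0·(Z_L + jZ_0·tanβl)/(Z_0 + jZ_L·tanβl)
     = 50·(295 − j57.8)/(50 − j341)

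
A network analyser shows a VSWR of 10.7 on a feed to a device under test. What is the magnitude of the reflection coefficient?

|Γ| = (S − 1)/(S + 1) = (10.7 − 1)/(10.7 + 1) = 9.7/11.7

|Γ| ≈ 0.829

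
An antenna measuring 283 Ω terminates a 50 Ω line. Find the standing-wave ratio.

VSWR ≈ 5.66

For a purely resistive load, VSWR = R_L/Z_0 or Z_0/R_L (whichever > 1) = 283/50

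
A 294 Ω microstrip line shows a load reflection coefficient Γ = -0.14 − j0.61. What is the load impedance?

Z_L ≈ 107 − j215 Ω

Z_L = Z_0·(1 + Γ)/(1 − Γ) = 294·(0.86 − j0.61)/(1.14 + j0.61)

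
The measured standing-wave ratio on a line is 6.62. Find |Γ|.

|Γ| ≈ 0.738

|Γ| = (S − 1)/(S + 1) = (6.62 − 1)/(6.62 + 1) = 5.62/7.62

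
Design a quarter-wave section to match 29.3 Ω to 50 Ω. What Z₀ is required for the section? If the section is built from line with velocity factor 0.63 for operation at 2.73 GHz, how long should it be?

Z_qwt ≈ 38.3 Ω; length ≈ 1.73 cm

Z_qwt = √(Z_0·R_L) = √(50 × 29.3) = √1465
λ = 0.63·c/f = 0.0692 m, so l = λ/4 = 0.0173 m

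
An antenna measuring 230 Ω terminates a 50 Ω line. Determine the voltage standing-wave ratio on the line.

VSWR ≈ 4.6

For a purely resistive load, VSWR = R_L/Z_0 or Z_0/R_L (whichever > 1) = 230/50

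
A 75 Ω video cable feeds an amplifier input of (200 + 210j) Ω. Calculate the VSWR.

Γ = (Z_L − Z_0)/(Z_L + Z_0) = (125 + j210)/(275 + j210)
|Γ| = 244/346 = 0.706
VSWR = (1 + |Γ|)/(1 − |Γ|) = 1.71/0.294

VSWR ≈ 5.81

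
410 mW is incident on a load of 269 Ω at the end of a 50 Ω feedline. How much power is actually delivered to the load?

Γ = (269 − 50)/(269 + 50) = 0.687
|Γ|² = 0.471
P_refl = |Γ|²·P_inc = 193 mW, P_del = (1 − |Γ|²)·P_inc = 217 mW

P_delivered ≈ 217 mW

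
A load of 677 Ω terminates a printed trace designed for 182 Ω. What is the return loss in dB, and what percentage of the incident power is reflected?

RL ≈ 4.79 dB; 33.2% of incident power reflected

Γ = (677 − 182)/(677 + 182) = 0.576
RL = −20·log₁₀(0.576) = 4.79 dB
P_refl/P_inc = |Γ|² = 0.332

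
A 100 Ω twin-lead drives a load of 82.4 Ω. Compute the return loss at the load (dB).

Γ = (82.4 − 100)/(82.4 + 100) = -0.0965
RL = −20·log₁₀|Γ| = −20·log₁₀(0.0965)

RL ≈ 20.3 dB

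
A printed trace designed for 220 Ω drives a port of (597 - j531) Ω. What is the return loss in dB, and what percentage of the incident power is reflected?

RL ≈ 3.5 dB; 44.7% of incident power reflected

Γ = (377 − j531)/(817 − j531), |Γ| = 0.668
RL = −20·log₁₀(0.668) = 3.5 dB
P_refl/P_inc = |Γ|² = 0.447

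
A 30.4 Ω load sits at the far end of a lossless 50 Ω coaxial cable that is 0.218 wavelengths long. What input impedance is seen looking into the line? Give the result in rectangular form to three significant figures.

βl = 2π × 0.218 = 78.5°
tan(βl) = tan(78.5°) = 4.91
Z_in = Z_0·(Z_L + jZ_0·tanβl)/(Z_0 + jZ_L·tanβl)
     = 50·(30.4 + j245)/(50 + j149)

Z_in ≈ 77 + j15.6 Ω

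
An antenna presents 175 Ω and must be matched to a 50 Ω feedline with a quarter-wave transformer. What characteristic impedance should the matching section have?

Z_qwt ≈ 93.5 Ω

Z_qwt = √(Z_0·R_L) = √(50 × 175) = √8750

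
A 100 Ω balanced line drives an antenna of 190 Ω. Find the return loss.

RL ≈ 10.2 dB

Γ = (190 − 100)/(190 + 100) = 0.31
RL = −20·log₁₀|Γ| = −20·log₁₀(0.31)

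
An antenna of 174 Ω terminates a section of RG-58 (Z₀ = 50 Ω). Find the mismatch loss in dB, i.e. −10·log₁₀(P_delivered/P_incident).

Γ = (174 − 50)/(174 + 50) = 0.554
|Γ|² = 0.306, so P_del/P_inc = 1 − |Γ|² = 0.694
ML = −10·log₁₀(1 − |Γ|²)

mismatch loss ≈ 1.59 dB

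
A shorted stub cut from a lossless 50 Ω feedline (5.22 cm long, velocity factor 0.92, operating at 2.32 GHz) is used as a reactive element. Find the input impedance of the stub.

Z_in ≈ −j20.2 Ω

λ = v/f = 0.92·c / 2.32 GHz = 0.119 m
βl = 2π·l/λ = 2π × 0.439 = 158°
tan(βl) = -0.405
For a shorted stub, Z_in = jZ_0·tan(βl)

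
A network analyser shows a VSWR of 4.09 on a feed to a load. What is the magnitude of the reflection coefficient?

|Γ| ≈ 0.607

|Γ| = (S − 1)/(S + 1) = (4.09 − 1)/(4.09 + 1) = 3.09/5.09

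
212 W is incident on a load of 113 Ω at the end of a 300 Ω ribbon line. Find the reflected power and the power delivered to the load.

P_reflected ≈ 43.5 W; P_delivered ≈ 169 W

Γ = (113 − 300)/(113 + 300) = -0.453
|Γ|² = 0.205
P_refl = |Γ|²·P_inc = 43.5 W, P_del = (1 − |Γ|²)·P_inc = 169 W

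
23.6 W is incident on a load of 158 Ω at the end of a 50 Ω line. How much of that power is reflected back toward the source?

Γ = (158 − 50)/(158 + 50) = 0.519
|Γ|² = 0.27
P_refl = |Γ|²·P_inc = 6.36 W, P_del = (1 − |Γ|²)·P_inc = 17.2 W

P_reflected ≈ 6.36 W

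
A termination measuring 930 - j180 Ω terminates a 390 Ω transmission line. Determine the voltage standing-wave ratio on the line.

VSWR ≈ 2.49

Γ = (Z_L − Z_0)/(Z_L + Z_0) = (540 − j180)/(1320 − j180)
|Γ| = 569/1330 = 0.427
VSWR = (1 + |Γ|)/(1 − |Γ|) = 1.43/0.573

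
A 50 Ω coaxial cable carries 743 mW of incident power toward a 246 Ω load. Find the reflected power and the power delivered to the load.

P_reflected ≈ 326 mW; P_delivered ≈ 417 mW

Γ = (246 − 50)/(246 + 50) = 0.662
|Γ|² = 0.438
P_refl = |Γ|²·P_inc = 326 mW, P_del = (1 − |Γ|²)·P_inc = 417 mW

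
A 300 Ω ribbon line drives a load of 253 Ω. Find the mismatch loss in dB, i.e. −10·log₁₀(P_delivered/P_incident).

Γ = (253 − 300)/(253 + 300) = -0.085
|Γ|² = 0.00722, so P_del/P_inc = 1 − |Γ|² = 0.993
ML = −10·log₁₀(1 − |Γ|²)

mismatch loss ≈ 0.0315 dB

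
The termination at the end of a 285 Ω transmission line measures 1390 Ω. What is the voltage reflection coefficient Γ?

Γ = 0.66

Γ = (Z_L − Z_0)/(Z_L + Z_0) = (1390 − 285)/(1390 + 285) = 1105/1675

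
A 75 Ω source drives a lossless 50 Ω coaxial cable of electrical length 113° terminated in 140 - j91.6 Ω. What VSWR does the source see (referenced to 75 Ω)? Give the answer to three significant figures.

tan(βl) = -2.36
Z_in = Z_0·(Z_L + jZ_0·tanβl)/(Z_0 + jZ_L·tanβl) = 16.8 + j29.7 Ω
Γ_s = (Z_in − Z_s)/(Z_in + Z_s) = (-58.2 + j29.7)/(91.8 + j29.7), |Γ_s| = 0.677
VSWR = (1 + |Γ_s|)/(1 − |Γ_s|)

VSWR ≈ 5.19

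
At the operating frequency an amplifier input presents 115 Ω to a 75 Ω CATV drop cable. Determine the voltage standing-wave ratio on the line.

VSWR ≈ 1.53

Γ = (115 − 75)/(115 + 75) = 0.211
VSWR = (1 + 0.211)/(1 − 0.211)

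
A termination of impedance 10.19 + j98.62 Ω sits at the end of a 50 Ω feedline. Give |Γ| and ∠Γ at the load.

Γ = (Z_L − Z_0)/(Z_L + Z_0) = (-39.81 + j98.62)/(60.19 + j98.62)
|Γ| = 106/116 = 0.921

Γ ≈ 0.921 ∠ 53.4°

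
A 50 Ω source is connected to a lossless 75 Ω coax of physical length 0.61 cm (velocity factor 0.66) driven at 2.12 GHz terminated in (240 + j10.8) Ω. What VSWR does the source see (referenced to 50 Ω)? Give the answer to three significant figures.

λ = v/f = 0.66·c / 2.12 GHz = 0.0934 m
βl = 2π·l/λ = 2π × 0.0653 = 23.5°
tan(βl) = 0.435
Z_in = Z_0·(Z_L + jZ_0·tanβl)/(Z_0 + jZ_L·tanβl) = 101 − j104 Ω
Γ_s = (Z_in − Z_s)/(Z_in + Z_s) = (51.3 − j104)/(151 − j104), |Γ_s| = 0.632
VSWR = (1 + |Γ_s|)/(1 − |Γ_s|)

VSWR ≈ 4.44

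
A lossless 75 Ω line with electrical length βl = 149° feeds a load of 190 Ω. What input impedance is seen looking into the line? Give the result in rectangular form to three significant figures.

Z_in ≈ 78 + j73.6 Ω

tan(βl) = tan(149°) = -0.601
Z_in = Z_0·(Z_L + jZ_0·tanβl)/(Z_0 + jZ_L·tanβl)
     = 75·(190 − j45.1)/(75 − j114)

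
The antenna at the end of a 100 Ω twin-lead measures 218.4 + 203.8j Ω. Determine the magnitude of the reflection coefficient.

|Γ| ≈ 0.623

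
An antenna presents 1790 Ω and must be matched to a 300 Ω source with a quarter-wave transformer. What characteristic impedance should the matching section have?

Z_qwt ≈ 733 Ω

Z_qwt = √(Z_0·R_L) = √(300 × 1790) = √537000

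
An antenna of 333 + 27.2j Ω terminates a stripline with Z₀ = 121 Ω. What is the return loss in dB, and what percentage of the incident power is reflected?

RL ≈ 6.56 dB; 22.1% of incident power reflected

Γ = (212 + j27.2)/(454 + j27.2), |Γ| = 0.47
RL = −20·log₁₀(0.47) = 6.56 dB
P_refl/P_inc = |Γ|² = 0.221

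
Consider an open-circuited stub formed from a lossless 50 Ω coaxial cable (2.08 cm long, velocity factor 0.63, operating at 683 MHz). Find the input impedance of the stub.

λ = v/f = 0.63·c / 683 MHz = 0.277 m
βl = 2π·l/λ = 2π × 0.0752 = 27.1°
tan(βl) = 0.511
For an open-circuited stub, Z_in = −jZ_0·cot(βl) = −jZ_0/tan(βl)

Z_in ≈ −j97.9 Ω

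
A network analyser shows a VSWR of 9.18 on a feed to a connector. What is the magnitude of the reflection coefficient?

|Γ| = (S − 1)/(S + 1) = (9.18 − 1)/(9.18 + 1) = 8.18/10.2

|Γ| ≈ 0.804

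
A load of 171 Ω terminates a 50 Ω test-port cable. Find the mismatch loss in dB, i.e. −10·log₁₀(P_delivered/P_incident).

mismatch loss ≈ 1.55 dB

Γ = (171 − 50)/(171 + 50) = 0.548
|Γ|² = 0.3, so P_del/P_inc = 1 − |Γ|² = 0.7
ML = −10·log₁₀(1 − |Γ|²)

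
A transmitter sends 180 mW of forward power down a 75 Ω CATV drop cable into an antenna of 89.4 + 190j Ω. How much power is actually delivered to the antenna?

|Γ| = |(14.4 + j190)/(164.4 + j190)| = 0.758
|Γ|² = 0.575
P_refl = |Γ|²·P_inc = 104 mW, P_del = (1 − |Γ|²)·P_inc = 76.5 mW

P_delivered ≈ 76.5 mW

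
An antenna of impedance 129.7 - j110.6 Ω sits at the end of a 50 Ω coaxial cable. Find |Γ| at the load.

|Γ| ≈ 0.646

Γ = (Z_L − Z_0)/(Z_L + Z_0) = (79.7 − j110.6)/(179.7 − j110.6)
|Γ| = 136/211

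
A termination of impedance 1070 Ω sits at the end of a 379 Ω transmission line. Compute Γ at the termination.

Γ = 0.477

Γ = (Z_L − Z_0)/(Z_L + Z_0) = (1070 − 379)/(1070 + 379) = 691/1449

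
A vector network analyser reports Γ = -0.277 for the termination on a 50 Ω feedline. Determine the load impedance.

Z_L = Z_0·(1 + Γ)/(1 − Γ) = 50·(0.723)/(1.28)

Z_L ≈ 28.3 Ω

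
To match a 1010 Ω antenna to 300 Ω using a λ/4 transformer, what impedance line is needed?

Z_qwt = √(Z_0·R_L) = √(300 × 1010) = √303000

Z_qwt ≈ 550 Ω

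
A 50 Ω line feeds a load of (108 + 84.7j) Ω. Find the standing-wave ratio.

Γ = (Z_L − Z_0)/(Z_L + Z_0) = (58 + j84.7)/(158 + j84.7)
|Γ| = 103/179 = 0.573
VSWR = (1 + |Γ|)/(1 − |Γ|) = 1.57/0.427

VSWR ≈ 3.68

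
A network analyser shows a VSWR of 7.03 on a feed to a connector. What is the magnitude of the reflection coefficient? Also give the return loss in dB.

|Γ| ≈ 0.751; return loss ≈ 2.49 dB

|Γ| = (S − 1)/(S + 1) = (7.03 − 1)/(7.03 + 1) = 6.03/8.03
RL = −20·log₁₀|Γ| = −20·log₁₀(0.751)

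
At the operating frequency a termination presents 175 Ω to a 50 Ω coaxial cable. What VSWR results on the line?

VSWR ≈ 3.5

For a purely resistive load, VSWR = R_L/Z_0 or Z_0/R_L (whichever > 1) = 175/50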